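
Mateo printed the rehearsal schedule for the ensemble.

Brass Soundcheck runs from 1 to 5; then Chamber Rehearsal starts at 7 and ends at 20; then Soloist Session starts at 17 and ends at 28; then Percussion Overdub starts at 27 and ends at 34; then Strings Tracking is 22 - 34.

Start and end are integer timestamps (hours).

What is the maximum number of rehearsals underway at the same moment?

Sweep the timeline, counting +1 at each start and −1 at each end (ends before starts at a tie):
1 start Brass Soundcheck → 1
5 end Brass Soundcheck → 0
7 start Chamber Rehearsal → 1
17 start Soloist Session → 2
20 end Chamber Rehearsal → 1
22 start Strings Tracking → 2
27 start Percussion Overdub → 3
28 end Soloist Session → 2
34 end Percussion Overdub → 1
34 end Strings Tracking → 0
Peak is 3, at 27 (Percussion Overdub, Soloist Session, Strings Tracking).

3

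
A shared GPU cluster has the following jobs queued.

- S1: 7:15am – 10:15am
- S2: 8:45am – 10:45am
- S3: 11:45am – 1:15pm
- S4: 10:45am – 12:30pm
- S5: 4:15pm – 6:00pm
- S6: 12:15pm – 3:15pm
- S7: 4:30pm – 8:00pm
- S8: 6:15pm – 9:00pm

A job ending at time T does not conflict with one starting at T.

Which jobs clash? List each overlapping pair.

S1 & S2, S3 & S4, S3 & S6, S4 & S6, S5 & S7, S7 & S8

Sorted by start: S1, S2, S4, S3, S6, S5, S7, S8.
S2 starts before S1 ends → S1 and S2 overlap.
S4 starts after S1 ends, so S1 has no further overlaps.
S4 starts exactly when S2 ends (back-to-back, no overlap), so S2 has no further overlaps.
S3 starts before S4 ends → S4 and S3 overlap.
S6 starts before S4 ends → S4 and S6 overlap.
S5 starts after S4 ends, so S4 has no further overlaps.
S6 starts before S3 ends → S3 and S6 overlap.
S5 starts after S3 ends, so S3 has no further overlaps.
S5 starts after S6 ends, so S6 has no further overlaps.
S7 starts before S5 ends → S5 and S7 overlap.
S8 starts after S5 ends.
S8 starts before S7 ends → S7 and S8 overlap.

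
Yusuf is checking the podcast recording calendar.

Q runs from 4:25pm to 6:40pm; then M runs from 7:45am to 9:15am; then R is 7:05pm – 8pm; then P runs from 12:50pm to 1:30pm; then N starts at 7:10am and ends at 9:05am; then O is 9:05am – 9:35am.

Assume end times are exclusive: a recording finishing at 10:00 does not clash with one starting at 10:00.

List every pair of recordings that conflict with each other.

Sorted by start: N, M, O, P, Q, R.
M starts before N ends → N and M overlap.
O starts exactly when N ends (back-to-back, no overlap), so N has no further overlaps.
O starts before M ends → M and O overlap.
P starts after M ends, so M has no further overlaps.
P starts after O ends, so O has no further overlaps.
Q starts after P ends, so P has no further overlaps.
R starts after Q ends.

M & N, M & O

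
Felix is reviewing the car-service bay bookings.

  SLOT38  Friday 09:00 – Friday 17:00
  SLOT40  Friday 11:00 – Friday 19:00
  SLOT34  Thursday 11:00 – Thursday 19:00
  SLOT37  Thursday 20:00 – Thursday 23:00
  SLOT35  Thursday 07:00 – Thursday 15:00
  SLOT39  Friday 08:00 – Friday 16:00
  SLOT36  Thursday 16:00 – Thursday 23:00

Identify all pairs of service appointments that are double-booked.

Sorted by start: SLOT35, SLOT34, SLOT36, SLOT37, SLOT39, SLOT38, SLOT40.
SLOT34 starts before SLOT35 ends → SLOT35 and SLOT34 overlap.
SLOT36 starts after SLOT35 ends; SLOT35 is clear from here.
SLOT36 starts before SLOT34 ends → SLOT34 and SLOT36 overlap.
SLOT37 starts after SLOT34 ends; SLOT34 is clear from here.
SLOT37 starts before SLOT36 ends → SLOT36 and SLOT37 overlap.
SLOT39 starts after SLOT36 ends; SLOT36 is clear from here.
SLOT39 starts after SLOT37 ends; SLOT37 is clear from here.
SLOT38 starts before SLOT39 ends → SLOT39 and SLOT38 overlap.
SLOT40 starts before SLOT39 ends → SLOT39 and SLOT40 overlap.
SLOT40 starts before SLOT38 ends → SLOT38 and SLOT40 overlap.

SLOT34 & SLOT35, SLOT34 & SLOT36, SLOT36 & SLOT37, SLOT38 & SLOT39, SLOT38 & SLOT40, SLOT39 & SLOT40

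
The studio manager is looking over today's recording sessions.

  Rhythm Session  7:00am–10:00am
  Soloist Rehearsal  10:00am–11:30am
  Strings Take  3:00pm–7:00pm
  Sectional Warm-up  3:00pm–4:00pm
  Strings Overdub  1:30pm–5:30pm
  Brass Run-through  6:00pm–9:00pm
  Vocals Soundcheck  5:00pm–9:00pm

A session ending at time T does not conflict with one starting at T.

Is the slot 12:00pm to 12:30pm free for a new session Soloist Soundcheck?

Rhythm Session: ends 10:00am at or before Soloist Soundcheck starts 12:00pm → clear.
Soloist Rehearsal: ends 11:30am at or before Soloist Soundcheck starts 12:00pm → clear.
Strings Overdub: starts 1:30pm at or after Soloist Soundcheck ends 12:30pm → clear.
Strings Take: starts 3:00pm at or after Soloist Soundcheck ends 12:30pm → clear.
Sectional Warm-up: starts 3:00pm at or after Soloist Soundcheck ends 12:30pm → clear.
Vocals Soundcheck: starts 5:00pm at or after Soloist Soundcheck ends 12:30pm → clear.
Brass Run-through: starts 6:00pm at or after Soloist Soundcheck ends 12:30pm → clear.

Yes — the slot is free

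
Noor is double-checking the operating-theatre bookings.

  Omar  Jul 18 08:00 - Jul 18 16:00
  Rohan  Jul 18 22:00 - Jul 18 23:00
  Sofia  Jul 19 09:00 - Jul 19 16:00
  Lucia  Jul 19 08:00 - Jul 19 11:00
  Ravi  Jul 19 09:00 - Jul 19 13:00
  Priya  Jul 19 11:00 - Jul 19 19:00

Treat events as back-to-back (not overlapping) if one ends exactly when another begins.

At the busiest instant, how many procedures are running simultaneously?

Walk through starts and ends in time order (an end at T is processed before a start at T):
Jul 18 08:00 start Omar → 1
Jul 18 16:00 end Omar → 0
Jul 18 22:00 start Rohan → 1
Jul 18 23:00 end Rohan → 0
Jul 19 08:00 start Lucia → 1
Jul 19 09:00 start Ravi → 2
Jul 19 09:00 start Sofia → 3
Jul 19 11:00 end Lucia → 2
Jul 19 11:00 start Priya → 3
Jul 19 13:00 end Ravi → 2
Jul 19 16:00 end Sofia → 1
Jul 19 19:00 end Priya → 0
Peak is 3, at Jul 19 09:00 (Lucia, Ravi, Sofia).

3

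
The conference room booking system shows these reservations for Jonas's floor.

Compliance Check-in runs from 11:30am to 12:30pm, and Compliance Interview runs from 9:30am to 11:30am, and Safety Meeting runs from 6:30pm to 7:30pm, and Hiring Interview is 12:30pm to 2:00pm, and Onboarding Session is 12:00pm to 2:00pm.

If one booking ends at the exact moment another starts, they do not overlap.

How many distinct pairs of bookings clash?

Two intervals overlap when each starts before the other ends.
Sorted by start: Compliance Interview, Compliance Check-in, Onboarding Session, Hiring Interview, Safety Meeting.
Compliance Check-in starts exactly when Compliance Interview ends (back-to-back, no overlap), so Compliance Interview has no further overlaps.
Onboarding Session starts before Compliance Check-in ends → Compliance Check-in and Onboarding Session overlap.
Hiring Interview starts exactly when Compliance Check-in ends (back-to-back, no overlap), so Compliance Check-in has no further overlaps.
Hiring Interview starts before Onboarding Session ends → Onboarding Session and Hiring Interview overlap.
Safety Meeting starts after Onboarding Session ends.
Safety Meeting starts after Hiring Interview ends.
Overlapping pairs: Compliance Check-in & Onboarding Session, Hiring Interview & Onboarding Session — 2 in total.

2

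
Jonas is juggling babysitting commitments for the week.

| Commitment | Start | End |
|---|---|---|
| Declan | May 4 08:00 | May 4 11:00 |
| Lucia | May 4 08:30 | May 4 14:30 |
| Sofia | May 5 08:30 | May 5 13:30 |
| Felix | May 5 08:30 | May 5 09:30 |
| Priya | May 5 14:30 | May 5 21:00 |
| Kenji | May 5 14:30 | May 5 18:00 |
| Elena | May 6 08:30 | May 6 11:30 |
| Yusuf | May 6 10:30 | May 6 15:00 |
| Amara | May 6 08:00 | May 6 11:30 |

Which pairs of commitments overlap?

Amara & Elena, Amara & Yusuf, Declan & Lucia, Elena & Yusuf, Felix & Sofia, Kenji & Priya

Two intervals overlap when each starts before the other ends.
Sorted by start: Declan, Lucia, Sofia, Felix, Priya, Kenji, Amara, Elena, Yusuf.
Lucia starts before Declan ends → Declan and Lucia overlap.
Sofia starts after Declan ends, so Declan has no further overlaps.
Sofia starts after Lucia ends, so Lucia has no further overlaps.
Felix starts before Sofia ends → Sofia and Felix overlap.
Priya starts after Sofia ends, so Sofia has no further overlaps.
Priya starts after Felix ends, so Felix has no further overlaps.
Kenji starts before Priya ends → Priya and Kenji overlap.
Amara starts after Priya ends, so Priya has no further overlaps.
Amara starts after Kenji ends, so Kenji has no further overlaps.
Elena starts before Amara ends → Amara and Elena overlap.
Yusuf starts before Amara ends → Amara and Yusuf overlap.
Yusuf starts before Elena ends → Elena and Yusuf overlap.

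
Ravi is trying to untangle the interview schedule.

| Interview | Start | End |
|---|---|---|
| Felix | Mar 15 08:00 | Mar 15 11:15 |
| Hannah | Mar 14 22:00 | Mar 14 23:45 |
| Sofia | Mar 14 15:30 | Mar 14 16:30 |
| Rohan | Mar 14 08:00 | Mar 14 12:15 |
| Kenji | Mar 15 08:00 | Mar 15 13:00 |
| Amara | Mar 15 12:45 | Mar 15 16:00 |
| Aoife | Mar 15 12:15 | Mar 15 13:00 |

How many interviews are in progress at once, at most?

3

Sort all start/end points and keep a running count:
Mar 14 08:00 start Rohan → 1
Mar 14 12:15 end Rohan → 0
Mar 14 15:30 start Sofia → 1
Mar 14 16:30 end Sofia → 0
Mar 14 22:00 start Hannah → 1
Mar 14 23:45 end Hannah → 0
Mar 15 08:00 start Felix → 1
Mar 15 08:00 start Kenji → 2
Mar 15 11:15 end Felix → 1
Mar 15 12:15 start Aoife → 2
Mar 15 12:45 start Amara → 3
Mar 15 13:00 end Aoife → 2
Mar 15 13:00 end Kenji → 1
Mar 15 16:00 end Amara → 0
Peak is 3, at Mar 15 12:45 (Amara, Aoife, Kenji).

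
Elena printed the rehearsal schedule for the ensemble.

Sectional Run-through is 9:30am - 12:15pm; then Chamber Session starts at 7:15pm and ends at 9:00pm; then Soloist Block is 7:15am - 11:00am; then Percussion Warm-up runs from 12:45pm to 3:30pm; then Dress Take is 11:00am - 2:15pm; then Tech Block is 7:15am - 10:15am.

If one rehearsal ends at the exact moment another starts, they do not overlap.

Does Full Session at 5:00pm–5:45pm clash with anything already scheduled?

Tech Block: ends 10:15am at or before Full Session starts 5:00pm → clear.
Soloist Block: ends 11:00am at or before Full Session starts 5:00pm → clear.
Sectional Run-through: ends 12:15pm at or before Full Session starts 5:00pm → clear.
Dress Take: ends 2:15pm at or before Full Session starts 5:00pm → clear.
Percussion Warm-up: ends 3:30pm at or before Full Session starts 5:00pm → clear.
Chamber Session: starts 7:15pm at or after Full Session ends 5:45pm → clear.

No — it doesn't clash with anything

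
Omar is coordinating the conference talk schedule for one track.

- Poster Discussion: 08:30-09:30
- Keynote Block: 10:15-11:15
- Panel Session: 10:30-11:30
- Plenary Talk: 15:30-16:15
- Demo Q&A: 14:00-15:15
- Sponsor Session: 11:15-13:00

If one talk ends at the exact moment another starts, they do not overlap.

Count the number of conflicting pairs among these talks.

Sorted by start: Poster Discussion, Keynote Block, Panel Session, Sponsor Session, Demo Q&A, Plenary Talk.
Keynote Block starts after Poster Discussion ends, so Poster Discussion has no further overlaps.
Panel Session starts before Keynote Block ends → Keynote Block and Panel Session overlap.
Sponsor Session starts exactly when Keynote Block ends (back-to-back, no overlap), so Keynote Block has no further overlaps.
Sponsor Session starts before Panel Session ends → Panel Session and Sponsor Session overlap.
Demo Q&A starts after Panel Session ends, so Panel Session has no further overlaps.
Demo Q&A starts after Sponsor Session ends, so Sponsor Session has no further overlaps.
Plenary Talk starts after Demo Q&A ends.
Overlapping pairs: Keynote Block & Panel Session, Panel Session & Sponsor Session — 2 in total.

2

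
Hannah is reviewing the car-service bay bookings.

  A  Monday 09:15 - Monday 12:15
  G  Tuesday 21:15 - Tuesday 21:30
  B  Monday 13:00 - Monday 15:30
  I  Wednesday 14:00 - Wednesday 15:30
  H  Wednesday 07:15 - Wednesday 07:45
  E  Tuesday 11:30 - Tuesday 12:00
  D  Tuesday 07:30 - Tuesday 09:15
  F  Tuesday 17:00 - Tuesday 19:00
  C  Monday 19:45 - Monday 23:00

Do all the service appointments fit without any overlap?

Yes

Sorted by start: A, B, C, D, E, F, G, H, I.
B starts after A ends — done with A.
C starts after B ends — done with B.
D starts after C ends — done with C.
E starts after D ends — done with D.
F starts after E ends — done with E.
G starts after F ends — done with F.
H starts after G ends — done with G.
I starts after H ends.
Every pair is clear; the schedule has no overlaps.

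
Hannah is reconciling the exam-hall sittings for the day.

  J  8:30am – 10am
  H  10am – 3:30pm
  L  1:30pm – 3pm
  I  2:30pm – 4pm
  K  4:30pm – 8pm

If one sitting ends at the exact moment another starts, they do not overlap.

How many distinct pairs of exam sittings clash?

3

Sorted by start: J, H, L, I, K.
H starts exactly when J ends (back-to-back, no overlap), so nothing later overlaps J either.
L starts before H ends → H and L overlap.
I starts before H ends → H and I overlap.
K starts after H ends.
I starts before L ends → L and I overlap.
K starts after L ends.
K starts after I ends.
Overlapping pairs: H & I, H & L, I & L — 3 in total.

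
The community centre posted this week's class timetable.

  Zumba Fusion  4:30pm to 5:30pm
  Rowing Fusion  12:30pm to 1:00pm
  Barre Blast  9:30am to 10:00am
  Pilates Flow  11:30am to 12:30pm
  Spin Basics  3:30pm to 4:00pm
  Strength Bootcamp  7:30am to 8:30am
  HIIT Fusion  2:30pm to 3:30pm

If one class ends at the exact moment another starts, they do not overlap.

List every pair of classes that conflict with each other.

no conflicts

Sorted by start: Strength Bootcamp, Barre Blast, Pilates Flow, Rowing Fusion, HIIT Fusion, Spin Basics, Zumba Fusion.
Barre Blast starts after Strength Bootcamp ends, so nothing later overlaps Strength Bootcamp either.
Pilates Flow starts after Barre Blast ends, so nothing later overlaps Barre Blast either.
Rowing Fusion starts exactly when Pilates Flow ends (back-to-back, no overlap), so nothing later overlaps Pilates Flow either.
HIIT Fusion starts after Rowing Fusion ends, so nothing later overlaps Rowing Fusion either.
Spin Basics starts exactly when HIIT Fusion ends (back-to-back, no overlap), so nothing later overlaps HIIT Fusion either.
Zumba Fusion starts after Spin Basics ends.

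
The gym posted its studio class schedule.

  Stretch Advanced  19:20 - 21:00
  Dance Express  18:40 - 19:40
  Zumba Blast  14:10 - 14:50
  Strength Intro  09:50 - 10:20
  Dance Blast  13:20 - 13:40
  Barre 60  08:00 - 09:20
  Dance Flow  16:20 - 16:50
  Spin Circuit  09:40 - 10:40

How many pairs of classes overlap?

Sorted by start: Barre 60, Spin Circuit, Strength Intro, Dance Blast, Zumba Blast, Dance Flow, Dance Express, Stretch Advanced.
Spin Circuit starts after Barre 60 ends, so nothing later overlaps Barre 60 either.
Strength Intro starts before Spin Circuit ends → Spin Circuit and Strength Intro overlap.
Dance Blast starts after Spin Circuit ends, so nothing later overlaps Spin Circuit either.
Dance Blast starts after Strength Intro ends, so nothing later overlaps Strength Intro either.
Zumba Blast starts after Dance Blast ends, so nothing later overlaps Dance Blast either.
Dance Flow starts after Zumba Blast ends, so nothing later overlaps Zumba Blast either.
Dance Express starts after Dance Flow ends, so nothing later overlaps Dance Flow either.
Stretch Advanced starts before Dance Express ends → Dance Express and Stretch Advanced overlap.
Overlapping pairs: Dance Express & Stretch Advanced, Spin Circuit & Strength Intro — 2 in total.

2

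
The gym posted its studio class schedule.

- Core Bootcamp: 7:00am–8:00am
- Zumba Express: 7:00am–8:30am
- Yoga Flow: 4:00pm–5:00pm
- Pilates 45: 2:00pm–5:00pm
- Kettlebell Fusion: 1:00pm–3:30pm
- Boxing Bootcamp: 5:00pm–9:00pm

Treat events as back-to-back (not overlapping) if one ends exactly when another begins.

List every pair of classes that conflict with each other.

Core Bootcamp & Zumba Express, Kettlebell Fusion & Pilates 45, Pilates 45 & Yoga Flow

Sorted by start: Core Bootcamp, Zumba Express, Kettlebell Fusion, Pilates 45, Yoga Flow, Boxing Bootcamp.
Zumba Express starts before Core Bootcamp ends → Core Bootcamp and Zumba Express overlap.
Kettlebell Fusion starts after Core Bootcamp ends — done with Core Bootcamp.
Kettlebell Fusion starts after Zumba Express ends — done with Zumba Express.
Pilates 45 starts before Kettlebell Fusion ends → Kettlebell Fusion and Pilates 45 overlap.
Yoga Flow starts after Kettlebell Fusion ends — done with Kettlebell Fusion.
Yoga Flow starts before Pilates 45 ends → Pilates 45 and Yoga Flow overlap.
Boxing Bootcamp starts exactly when Pilates 45 ends (back-to-back, no overlap).
Boxing Bootcamp starts exactly when Yoga Flow ends (back-to-back, no overlap).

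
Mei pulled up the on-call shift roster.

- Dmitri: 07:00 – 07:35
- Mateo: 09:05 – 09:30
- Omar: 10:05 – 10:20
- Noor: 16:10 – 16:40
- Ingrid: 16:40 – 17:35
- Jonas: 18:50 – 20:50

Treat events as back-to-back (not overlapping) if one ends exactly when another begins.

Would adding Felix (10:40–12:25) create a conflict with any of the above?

No — it doesn't clash with anything

Dmitri: ends 07:35 at or before Felix starts 10:40 → clear.
Mateo: ends 09:30 at or before Felix starts 10:40 → clear.
Omar: ends 10:20 at or before Felix starts 10:40 → clear.
Noor: starts 16:10 at or after Felix ends 12:25 → clear.
Ingrid: starts 16:40 at or after Felix ends 12:25 → clear.
Jonas: starts 18:50 at or after Felix ends 12:25 → clear.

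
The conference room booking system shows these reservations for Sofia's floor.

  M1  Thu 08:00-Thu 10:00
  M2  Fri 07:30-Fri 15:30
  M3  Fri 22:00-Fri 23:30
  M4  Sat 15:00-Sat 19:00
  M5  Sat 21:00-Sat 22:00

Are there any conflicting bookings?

Sorted by start: M1, M2, M3, M4, M5.
M2 starts after M1 ends, so nothing later overlaps M1 either.
M3 starts after M2 ends, so nothing later overlaps M2 either.
M4 starts after M3 ends, so nothing later overlaps M3 either.
M5 starts after M4 ends.
Every pair is clear; the schedule has no overlaps.

No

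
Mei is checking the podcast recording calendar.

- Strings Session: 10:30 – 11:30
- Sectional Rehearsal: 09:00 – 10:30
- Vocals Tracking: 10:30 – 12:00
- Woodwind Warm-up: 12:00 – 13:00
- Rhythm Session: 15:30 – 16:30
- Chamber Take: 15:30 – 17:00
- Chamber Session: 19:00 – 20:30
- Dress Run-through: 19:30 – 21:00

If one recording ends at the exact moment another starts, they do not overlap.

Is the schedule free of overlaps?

No

Sorted by start: Sectional Rehearsal, Strings Session, Vocals Tracking, Woodwind Warm-up, Rhythm Session, Chamber Take, Chamber Session, Dress Run-through.
Strings Session starts exactly when Sectional Rehearsal ends (back-to-back, no overlap), so nothing later overlaps Sectional Rehearsal either.
Vocals Tracking starts before Strings Session ends → Strings Session and Vocals Tracking overlap.
That's a conflict, so the schedule is not conflict-free.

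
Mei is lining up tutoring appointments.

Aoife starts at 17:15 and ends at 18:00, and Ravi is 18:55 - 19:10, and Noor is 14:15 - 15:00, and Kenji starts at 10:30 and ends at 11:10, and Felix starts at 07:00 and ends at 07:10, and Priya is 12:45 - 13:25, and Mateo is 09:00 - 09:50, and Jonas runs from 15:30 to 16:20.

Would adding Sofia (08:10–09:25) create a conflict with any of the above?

Yes — it overlaps Mateo

Felix: ends 07:10 at or before Sofia starts 08:10 → clear.
Mateo: starts 09:00 before Sofia ends 09:25, and ends 09:50 after Sofia starts 08:10 → overlap.
Kenji: starts 10:30 at or after Sofia ends 09:25 → clear.
Priya: starts 12:45 at or after Sofia ends 09:25 → clear.
Noor: starts 14:15 at or after Sofia ends 09:25 → clear.
Jonas: starts 15:30 at or after Sofia ends 09:25 → clear.
Aoife: starts 17:15 at or after Sofia ends 09:25 → clear.
Ravi: starts 18:55 at or after Sofia ends 09:25 → clear.
Sofia overlaps Mateo.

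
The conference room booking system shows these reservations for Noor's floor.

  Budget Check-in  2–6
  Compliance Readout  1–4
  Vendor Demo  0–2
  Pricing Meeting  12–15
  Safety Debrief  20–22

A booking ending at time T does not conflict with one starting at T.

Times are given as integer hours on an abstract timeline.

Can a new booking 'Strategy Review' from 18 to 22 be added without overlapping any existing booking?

No — it overlaps Safety Debrief

Vendor Demo: ends 2 at or before Strategy Review starts 18 → clear.
Compliance Readout: ends 4 at or before Strategy Review starts 18 → clear.
Budget Check-in: ends 6 at or before Strategy Review starts 18 → clear.
Pricing Meeting: ends 15 at or before Strategy Review starts 18 → clear.
Safety Debrief: starts 20 before Strategy Review ends 22, and ends 22 after Strategy Review starts 18 → overlap.
Strategy Review overlaps Safety Debrief.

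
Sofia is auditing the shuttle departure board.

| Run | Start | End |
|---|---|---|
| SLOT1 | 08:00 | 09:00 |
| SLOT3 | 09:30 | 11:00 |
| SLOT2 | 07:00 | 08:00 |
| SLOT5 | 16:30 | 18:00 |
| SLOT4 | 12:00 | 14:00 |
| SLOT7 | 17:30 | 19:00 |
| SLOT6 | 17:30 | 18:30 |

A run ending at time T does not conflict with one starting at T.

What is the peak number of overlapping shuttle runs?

Walk through starts and ends in time order (an end at T is processed before a start at T):
07:00 start SLOT2 → 1
08:00 end SLOT2 → 0
08:00 start SLOT1 → 1
09:00 end SLOT1 → 0
09:30 start SLOT3 → 1
11:00 end SLOT3 → 0
12:00 start SLOT4 → 1
14:00 end SLOT4 → 0
16:30 start SLOT5 → 1
17:30 start SLOT6 → 2
17:30 start SLOT7 → 3
18:00 end SLOT5 → 2
18:30 end SLOT6 → 1
19:00 end SLOT7 → 0
Peak is 3, at 17:30 (SLOT5, SLOT6, SLOT7).

3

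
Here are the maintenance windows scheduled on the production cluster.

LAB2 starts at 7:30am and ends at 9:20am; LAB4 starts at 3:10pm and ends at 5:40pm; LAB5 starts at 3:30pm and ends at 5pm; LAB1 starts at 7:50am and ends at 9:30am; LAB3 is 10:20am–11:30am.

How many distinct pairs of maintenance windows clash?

Check each pair: they overlap iff neither finishes before the other starts.
Sorted by start: LAB2, LAB1, LAB3, LAB4, LAB5.
LAB1 starts before LAB2 ends → LAB2 and LAB1 overlap.
LAB3 starts after LAB2 ends — done with LAB2.
LAB3 starts after LAB1 ends — done with LAB1.
LAB4 starts after LAB3 ends — done with LAB3.
LAB5 starts before LAB4 ends → LAB4 and LAB5 overlap.
Overlapping pairs: LAB1 & LAB2, LAB4 & LAB5 — 2 in total.

2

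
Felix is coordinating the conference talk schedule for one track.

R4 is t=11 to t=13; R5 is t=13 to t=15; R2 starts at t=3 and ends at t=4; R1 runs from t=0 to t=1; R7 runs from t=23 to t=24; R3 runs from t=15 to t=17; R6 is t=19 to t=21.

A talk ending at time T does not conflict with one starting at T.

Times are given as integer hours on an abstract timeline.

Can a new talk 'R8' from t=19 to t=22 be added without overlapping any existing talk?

R1: ends t=1 at or before R8 starts t=19 → clear.
R2: ends t=4 at or before R8 starts t=19 → clear.
R4: ends t=13 at or before R8 starts t=19 → clear.
R5: ends t=15 at or before R8 starts t=19 → clear.
R3: ends t=17 at or before R8 starts t=19 → clear.
R6: starts t=19 before R8 ends t=22, and ends t=21 after R8 starts t=19 → overlap.
R7: starts t=23 at or after R8 ends t=22 → clear.
R8 overlaps R6.

No — it overlaps R6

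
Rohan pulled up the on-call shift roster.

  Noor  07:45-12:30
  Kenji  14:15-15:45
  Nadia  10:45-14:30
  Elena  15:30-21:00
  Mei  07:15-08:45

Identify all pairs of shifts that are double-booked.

Sorted by start: Mei, Noor, Nadia, Kenji, Elena.
Noor starts before Mei ends → Mei and Noor overlap.
Nadia starts after Mei ends — done with Mei.
Nadia starts before Noor ends → Noor and Nadia overlap.
Kenji starts after Noor ends — done with Noor.
Kenji starts before Nadia ends → Nadia and Kenji overlap.
Elena starts after Nadia ends.
Elena starts before Kenji ends → Kenji and Elena overlap.

Elena & Kenji, Kenji & Nadia, Mei & Noor, Nadia & Noor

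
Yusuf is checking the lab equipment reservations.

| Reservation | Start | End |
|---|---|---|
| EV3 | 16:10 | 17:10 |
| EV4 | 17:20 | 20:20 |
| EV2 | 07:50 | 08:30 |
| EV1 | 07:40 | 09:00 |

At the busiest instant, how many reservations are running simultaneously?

2

Sweep the timeline, counting +1 at each start and −1 at each end (ends before starts at a tie):
07:40 start EV1 → 1
07:50 start EV2 → 2
08:30 end EV2 → 1
09:00 end EV1 → 0
16:10 start EV3 → 1
17:10 end EV3 → 0
17:20 start EV4 → 1
20:20 end EV4 → 0
Peak is 2, at 07:50 (EV1, EV2).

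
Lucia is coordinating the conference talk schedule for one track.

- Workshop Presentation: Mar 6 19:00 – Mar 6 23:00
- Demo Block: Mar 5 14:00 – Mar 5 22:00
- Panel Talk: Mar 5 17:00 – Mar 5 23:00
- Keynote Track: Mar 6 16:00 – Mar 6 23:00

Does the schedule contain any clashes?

Sorted by start: Demo Block, Panel Talk, Keynote Track, Workshop Presentation.
Panel Talk starts before Demo Block ends → Demo Block and Panel Talk overlap.
That's a conflict, so the schedule is not conflict-free.

Yes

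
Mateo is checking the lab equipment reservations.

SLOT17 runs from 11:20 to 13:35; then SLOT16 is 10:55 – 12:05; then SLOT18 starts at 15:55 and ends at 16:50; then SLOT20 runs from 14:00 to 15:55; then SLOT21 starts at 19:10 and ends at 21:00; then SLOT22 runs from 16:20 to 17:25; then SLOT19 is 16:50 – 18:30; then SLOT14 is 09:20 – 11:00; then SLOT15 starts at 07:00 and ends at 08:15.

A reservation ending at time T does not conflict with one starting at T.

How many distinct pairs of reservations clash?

4

Two intervals overlap when each starts before the other ends.
Sorted by start: SLOT15, SLOT14, SLOT16, SLOT17, SLOT20, SLOT18, SLOT22, SLOT19, SLOT21.
SLOT14 starts after SLOT15 ends, so SLOT15 has no further overlaps.
SLOT16 starts before SLOT14 ends → SLOT14 and SLOT16 overlap.
SLOT17 starts after SLOT14 ends, so SLOT14 has no further overlaps.
SLOT17 starts before SLOT16 ends → SLOT16 and SLOT17 overlap.
SLOT20 starts after SLOT16 ends, so SLOT16 has no further overlaps.
SLOT20 starts after SLOT17 ends, so SLOT17 has no further overlaps.
SLOT18 starts exactly when SLOT20 ends (back-to-back, no overlap), so SLOT20 has no further overlaps.
SLOT22 starts before SLOT18 ends → SLOT18 and SLOT22 overlap.
SLOT19 starts exactly when SLOT18 ends (back-to-back, no overlap), so SLOT18 has no further overlaps.
SLOT19 starts before SLOT22 ends → SLOT22 and SLOT19 overlap.
SLOT21 starts after SLOT22 ends.
SLOT21 starts after SLOT19 ends.
Overlapping pairs: SLOT14 & SLOT16, SLOT16 & SLOT17, SLOT18 & SLOT22, SLOT19 & SLOT22 — 4 in total.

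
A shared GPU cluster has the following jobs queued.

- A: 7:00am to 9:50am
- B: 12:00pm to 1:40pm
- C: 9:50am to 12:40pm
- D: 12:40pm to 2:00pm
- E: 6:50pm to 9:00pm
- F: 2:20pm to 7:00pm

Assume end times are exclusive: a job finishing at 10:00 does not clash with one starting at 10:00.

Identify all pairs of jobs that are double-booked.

B & C, B & D, E & F

Sorted by start: A, C, B, D, F, E.
C starts exactly when A ends (back-to-back, no overlap) — done with A.
B starts before C ends → C and B overlap.
D starts exactly when C ends (back-to-back, no overlap) — done with C.
D starts before B ends → B and D overlap.
F starts after B ends — done with B.
F starts after D ends — done with D.
E starts before F ends → F and E overlap.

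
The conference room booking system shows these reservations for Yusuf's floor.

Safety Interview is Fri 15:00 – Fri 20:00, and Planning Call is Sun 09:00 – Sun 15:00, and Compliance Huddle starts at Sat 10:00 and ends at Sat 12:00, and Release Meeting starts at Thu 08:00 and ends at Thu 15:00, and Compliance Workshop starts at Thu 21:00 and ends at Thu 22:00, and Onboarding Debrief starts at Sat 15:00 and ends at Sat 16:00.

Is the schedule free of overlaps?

Yes

Check each pair: they overlap iff neither finishes before the other starts.
Sorted by start: Release Meeting, Compliance Workshop, Safety Interview, Compliance Huddle, Onboarding Debrief, Planning Call.
Compliance Workshop starts after Release Meeting ends, so nothing later overlaps Release Meeting either.
Safety Interview starts after Compliance Workshop ends, so nothing later overlaps Compliance Workshop either.
Compliance Huddle starts after Safety Interview ends, so nothing later overlaps Safety Interview either.
Onboarding Debrief starts after Compliance Huddle ends, so nothing later overlaps Compliance Huddle either.
Planning Call starts after Onboarding Debrief ends.
Every pair is clear; the schedule has no overlaps.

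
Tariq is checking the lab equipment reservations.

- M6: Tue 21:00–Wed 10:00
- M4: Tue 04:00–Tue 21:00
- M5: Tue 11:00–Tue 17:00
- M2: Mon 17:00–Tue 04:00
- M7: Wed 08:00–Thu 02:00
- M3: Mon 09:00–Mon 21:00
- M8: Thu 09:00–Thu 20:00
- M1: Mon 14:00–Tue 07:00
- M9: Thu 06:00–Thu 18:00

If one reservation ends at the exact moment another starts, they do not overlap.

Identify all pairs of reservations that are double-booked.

Sorted by start: M3, M1, M2, M4, M5, M6, M7, M9, M8.
M1 starts before M3 ends → M3 and M1 overlap.
M2 starts before M3 ends → M3 and M2 overlap.
M4 starts after M3 ends; M3 is clear from here.
M2 starts before M1 ends → M1 and M2 overlap.
M4 starts before M1 ends → M1 and M4 overlap.
M5 starts after M1 ends; M1 is clear from here.
M4 starts exactly when M2 ends (back-to-back, no overlap); M2 is clear from here.
M5 starts before M4 ends → M4 and M5 overlap.
M6 starts exactly when M4 ends (back-to-back, no overlap); M4 is clear from here.
M6 starts after M5 ends; M5 is clear from here.
M7 starts before M6 ends → M6 and M7 overlap.
M9 starts after M6 ends; M6 is clear from here.
M9 starts after M7 ends; M7 is clear from here.
M8 starts before M9 ends → M9 and M8 overlap.

M1 & M2, M1 & M3, M1 & M4, M2 & M3, M4 & M5, M6 & M7, M8 & M9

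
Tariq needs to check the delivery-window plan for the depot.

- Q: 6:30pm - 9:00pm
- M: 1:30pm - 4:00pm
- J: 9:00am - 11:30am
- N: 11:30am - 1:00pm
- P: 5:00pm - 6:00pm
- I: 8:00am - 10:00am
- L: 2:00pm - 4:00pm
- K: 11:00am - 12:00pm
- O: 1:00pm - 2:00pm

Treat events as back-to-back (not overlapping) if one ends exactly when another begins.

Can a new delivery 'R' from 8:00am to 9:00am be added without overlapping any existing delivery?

I: starts 8:00am before R ends 9:00am, and ends 10:00am after R starts 8:00am → overlap.
J: starts 9:00am at or after R ends 9:00am → clear.
K: starts 11:00am at or after R ends 9:00am → clear.
N: starts 11:30am at or after R ends 9:00am → clear.
O: starts 1:00pm at or after R ends 9:00am → clear.
M: starts 1:30pm at or after R ends 9:00am → clear.
L: starts 2:00pm at or after R ends 9:00am → clear.
P: starts 5:00pm at or after R ends 9:00am → clear.
Q: starts 6:30pm at or after R ends 9:00am → clear.
R overlaps I.

No — it overlaps I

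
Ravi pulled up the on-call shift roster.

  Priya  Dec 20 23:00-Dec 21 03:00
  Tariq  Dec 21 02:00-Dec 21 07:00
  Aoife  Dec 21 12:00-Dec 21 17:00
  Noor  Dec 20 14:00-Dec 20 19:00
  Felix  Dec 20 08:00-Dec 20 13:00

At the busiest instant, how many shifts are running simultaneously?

Walk through starts and ends in time order (an end at T is processed before a start at T):
Dec 20 08:00 start Felix → 1
Dec 20 13:00 end Felix → 0
Dec 20 14:00 start Noor → 1
Dec 20 19:00 end Noor → 0
Dec 20 23:00 start Priya → 1
Dec 21 02:00 start Tariq → 2
Dec 21 03:00 end Priya → 1
Dec 21 07:00 end Tariq → 0
Dec 21 12:00 start Aoife → 1
Dec 21 17:00 end Aoife → 0
Peak is 2, at Dec 21 02:00 (Priya, Tariq).

2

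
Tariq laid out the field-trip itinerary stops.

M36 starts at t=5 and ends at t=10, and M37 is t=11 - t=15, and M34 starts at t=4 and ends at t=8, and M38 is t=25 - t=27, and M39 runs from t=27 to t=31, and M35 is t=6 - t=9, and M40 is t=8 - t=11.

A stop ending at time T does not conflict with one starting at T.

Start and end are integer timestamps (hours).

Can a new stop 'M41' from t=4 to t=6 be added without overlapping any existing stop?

M34: starts t=4 before M41 ends t=6, and ends t=8 after M41 starts t=4 → overlap.
M36: starts t=5 before M41 ends t=6, and ends t=10 after M41 starts t=4 → overlap.
M35: starts t=6 at or after M41 ends t=6 → clear.
M40: starts t=8 at or after M41 ends t=6 → clear.
M37: starts t=11 at or after M41 ends t=6 → clear.
M38: starts t=25 at or after M41 ends t=6 → clear.
M39: starts t=27 at or after M41 ends t=6 → clear.
M41 overlaps M34, M36.

No — it overlaps M34, M36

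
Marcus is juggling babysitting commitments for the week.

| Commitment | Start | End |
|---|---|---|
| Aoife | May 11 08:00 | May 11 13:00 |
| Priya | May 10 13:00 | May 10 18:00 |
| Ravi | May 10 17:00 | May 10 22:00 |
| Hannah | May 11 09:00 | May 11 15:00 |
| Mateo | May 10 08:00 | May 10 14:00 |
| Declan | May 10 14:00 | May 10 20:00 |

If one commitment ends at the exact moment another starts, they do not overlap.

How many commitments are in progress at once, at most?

3

Sort all start/end points and keep a running count:
May 10 08:00 start Mateo → 1
May 10 13:00 start Priya → 2
May 10 14:00 end Mateo → 1
May 10 14:00 start Declan → 2
May 10 17:00 start Ravi → 3
May 10 18:00 end Priya → 2
May 10 20:00 end Declan → 1
May 10 22:00 end Ravi → 0
May 11 08:00 start Aoife → 1
May 11 09:00 start Hannah → 2
May 11 13:00 end Aoife → 1
May 11 15:00 end Hannah → 0
Peak is 3, at May 10 17:00 (Declan, Priya, Ravi).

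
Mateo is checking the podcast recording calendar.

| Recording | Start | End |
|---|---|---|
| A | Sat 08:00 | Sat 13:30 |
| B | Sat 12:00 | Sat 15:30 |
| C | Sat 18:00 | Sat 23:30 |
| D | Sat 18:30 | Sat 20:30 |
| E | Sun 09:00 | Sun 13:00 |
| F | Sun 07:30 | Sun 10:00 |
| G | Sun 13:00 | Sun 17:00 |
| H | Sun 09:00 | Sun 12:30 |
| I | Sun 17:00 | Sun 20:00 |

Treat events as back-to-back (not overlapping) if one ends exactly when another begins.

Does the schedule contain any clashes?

Yes

Sorted by start: A, B, C, D, F, E, H, G, I.
B starts before A ends → A and B overlap.
That's a conflict, so the schedule is not conflict-free.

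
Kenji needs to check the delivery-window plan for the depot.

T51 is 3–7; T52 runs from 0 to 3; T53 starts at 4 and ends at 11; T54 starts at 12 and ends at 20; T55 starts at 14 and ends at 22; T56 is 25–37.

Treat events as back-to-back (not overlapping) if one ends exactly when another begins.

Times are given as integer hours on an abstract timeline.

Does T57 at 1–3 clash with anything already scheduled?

Yes — it overlaps T52

T52: starts 0 before T57 ends 3, and ends 3 after T57 starts 1 → overlap.
T51: starts 3 at or after T57 ends 3 → clear.
T53: starts 4 at or after T57 ends 3 → clear.
T54: starts 12 at or after T57 ends 3 → clear.
T55: starts 14 at or after T57 ends 3 → clear.
T56: starts 25 at or after T57 ends 3 → clear.
T57 overlaps T52.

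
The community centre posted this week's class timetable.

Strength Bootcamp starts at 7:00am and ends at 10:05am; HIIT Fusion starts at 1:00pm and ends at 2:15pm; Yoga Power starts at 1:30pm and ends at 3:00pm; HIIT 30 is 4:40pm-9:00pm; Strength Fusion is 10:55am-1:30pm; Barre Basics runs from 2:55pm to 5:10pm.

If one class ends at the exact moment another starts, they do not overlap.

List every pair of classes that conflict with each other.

Sorted by start: Strength Bootcamp, Strength Fusion, HIIT Fusion, Yoga Power, Barre Basics, HIIT 30.
Strength Fusion starts after Strength Bootcamp ends, so nothing later overlaps Strength Bootcamp either.
HIIT Fusion starts before Strength Fusion ends → Strength Fusion and HIIT Fusion overlap.
Yoga Power starts exactly when Strength Fusion ends (back-to-back, no overlap), so nothing later overlaps Strength Fusion either.
Yoga Power starts before HIIT Fusion ends → HIIT Fusion and Yoga Power overlap.
Barre Basics starts after HIIT Fusion ends, so nothing later overlaps HIIT Fusion either.
Barre Basics starts before Yoga Power ends → Yoga Power and Barre Basics overlap.
HIIT 30 starts after Yoga Power ends.
HIIT 30 starts before Barre Basics ends → Barre Basics and HIIT 30 overlap.

Barre Basics & HIIT 30, Barre Basics & Yoga Power, HIIT Fusion & Strength Fusion, HIIT Fusion & Yoga Power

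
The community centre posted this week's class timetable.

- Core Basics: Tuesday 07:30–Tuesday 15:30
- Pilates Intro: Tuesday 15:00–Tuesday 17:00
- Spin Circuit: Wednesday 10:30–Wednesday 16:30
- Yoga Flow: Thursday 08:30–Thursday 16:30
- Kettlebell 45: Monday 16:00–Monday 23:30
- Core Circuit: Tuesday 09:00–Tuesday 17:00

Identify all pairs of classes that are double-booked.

Sorted by start: Kettlebell 45, Core Basics, Core Circuit, Pilates Intro, Spin Circuit, Yoga Flow.
Core Basics starts after Kettlebell 45 ends; Kettlebell 45 is clear from here.
Core Circuit starts before Core Basics ends → Core Basics and Core Circuit overlap.
Pilates Intro starts before Core Basics ends → Core Basics and Pilates Intro overlap.
Spin Circuit starts after Core Basics ends; Core Basics is clear from here.
Pilates Intro starts before Core Circuit ends → Core Circuit and Pilates Intro overlap.
Spin Circuit starts after Core Circuit ends; Core Circuit is clear from here.
Spin Circuit starts after Pilates Intro ends; Pilates Intro is clear from here.
Yoga Flow starts after Spin Circuit ends.

Core Basics & Core Circuit, Core Basics & Pilates Intro, Core Circuit & Pilates Intro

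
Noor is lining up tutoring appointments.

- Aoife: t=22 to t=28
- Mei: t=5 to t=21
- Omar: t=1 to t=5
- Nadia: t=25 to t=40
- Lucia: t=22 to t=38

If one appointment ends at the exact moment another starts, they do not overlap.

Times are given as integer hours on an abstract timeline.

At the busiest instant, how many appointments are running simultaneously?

3

Sweep the timeline, counting +1 at each start and −1 at each end (ends before starts at a tie):
t=1 start Omar → 1
t=5 end Omar → 0
t=5 start Mei → 1
t=21 end Mei → 0
t=22 start Aoife → 1
t=22 start Lucia → 2
t=25 start Nadia → 3
t=28 end Aoife → 2
t=38 end Lucia → 1
t=40 end Nadia → 0
Peak is 3, at t=25 (Aoife, Lucia, Nadia).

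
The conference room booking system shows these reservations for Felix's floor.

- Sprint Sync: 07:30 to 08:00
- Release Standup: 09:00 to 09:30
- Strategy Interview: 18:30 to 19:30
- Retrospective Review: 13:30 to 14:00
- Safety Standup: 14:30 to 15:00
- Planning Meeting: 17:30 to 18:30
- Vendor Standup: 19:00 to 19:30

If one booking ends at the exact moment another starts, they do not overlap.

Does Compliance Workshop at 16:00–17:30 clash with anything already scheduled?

Sprint Sync: ends 08:00 at or before Compliance Workshop starts 16:00 → clear.
Release Standup: ends 09:30 at or before Compliance Workshop starts 16:00 → clear.
Retrospective Review: ends 14:00 at or before Compliance Workshop starts 16:00 → clear.
Safety Standup: ends 15:00 at or before Compliance Workshop starts 16:00 → clear.
Planning Meeting: starts 17:30 at or after Compliance Workshop ends 17:30 → clear.
Strategy Interview: starts 18:30 at or after Compliance Workshop ends 17:30 → clear.
Vendor Standup: starts 19:00 at or after Compliance Workshop ends 17:30 → clear.

No — it doesn't clash with anything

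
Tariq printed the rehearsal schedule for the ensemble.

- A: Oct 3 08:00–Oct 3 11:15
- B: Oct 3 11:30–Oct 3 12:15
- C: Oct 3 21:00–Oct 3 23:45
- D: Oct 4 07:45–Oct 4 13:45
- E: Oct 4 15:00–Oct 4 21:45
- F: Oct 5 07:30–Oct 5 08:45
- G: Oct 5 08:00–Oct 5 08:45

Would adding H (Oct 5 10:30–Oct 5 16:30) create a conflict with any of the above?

No — it doesn't clash with anything

A: ends Oct 3 11:15 at or before H starts Oct 5 10:30 → clear.
B: ends Oct 3 12:15 at or before H starts Oct 5 10:30 → clear.
C: ends Oct 3 23:45 at or before H starts Oct 5 10:30 → clear.
D: ends Oct 4 13:45 at or before H starts Oct 5 10:30 → clear.
E: ends Oct 4 21:45 at or before H starts Oct 5 10:30 → clear.
F: ends Oct 5 08:45 at or before H starts Oct 5 10:30 → clear.
G: ends Oct 5 08:45 at or before H starts Oct 5 10:30 → clear.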